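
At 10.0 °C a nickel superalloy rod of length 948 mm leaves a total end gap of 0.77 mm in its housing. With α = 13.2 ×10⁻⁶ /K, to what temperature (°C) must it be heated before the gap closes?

α·L₀·ΔT = 0.77 mm ⇒ ΔT = 0.77 / (13.2×10⁻⁶ × 948.0) = 61.53 K.
T = 10.0 + 61.53 = 71.53 °C.

71.5 °C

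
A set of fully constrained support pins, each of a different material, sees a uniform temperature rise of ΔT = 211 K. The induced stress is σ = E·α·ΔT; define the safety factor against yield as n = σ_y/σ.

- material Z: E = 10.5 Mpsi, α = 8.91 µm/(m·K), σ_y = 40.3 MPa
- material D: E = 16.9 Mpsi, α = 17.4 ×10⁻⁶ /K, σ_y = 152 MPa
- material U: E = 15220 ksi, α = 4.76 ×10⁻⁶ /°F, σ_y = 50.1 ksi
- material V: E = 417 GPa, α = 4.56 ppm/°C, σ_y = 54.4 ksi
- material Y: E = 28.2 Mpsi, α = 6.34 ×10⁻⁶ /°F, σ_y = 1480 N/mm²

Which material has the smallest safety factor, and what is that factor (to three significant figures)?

Per material, after unit conversion:
  material Z: E = 72.39, α = 8.91, σ_y = 40.30 → σ = 136 MPa, n = 0.296
  material D: E = 116.5, α = 17.4, σ_y = 152.0 → σ = 428 MPa, n = 0.355
  material U: E = 104.9, α = 8.57, σ_y = 345.4 → σ = 190 MPa, n = 1.82
  material V: E = 417.0, α = 4.56, σ_y = 375.1 → σ = 401 MPa, n = 0.935
  material Y: E = 194.4, α = 11.4, σ_y = 1480 → σ = 468 MPa, n = 3.16
The minimum is material Z at n = 0.296.

material Z, n = 0.296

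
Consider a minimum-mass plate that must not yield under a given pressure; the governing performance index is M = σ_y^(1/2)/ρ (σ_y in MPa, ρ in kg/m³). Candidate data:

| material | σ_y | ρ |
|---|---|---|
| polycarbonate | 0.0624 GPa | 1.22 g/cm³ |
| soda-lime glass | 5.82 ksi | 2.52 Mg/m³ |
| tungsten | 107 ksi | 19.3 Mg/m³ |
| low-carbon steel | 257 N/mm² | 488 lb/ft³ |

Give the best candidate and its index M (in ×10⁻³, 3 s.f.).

In SI units:
  polycarbonate: σ_y = 62.40 MPa, ρ = 1220 kg/m³
  soda-lime glass: σ_y = 40.13 MPa, ρ = 2520 kg/m³
  tungsten: σ_y = 737.7 MPa, ρ = 19300 kg/m³
  low-carbon steel: σ_y = 257.0 MPa, ρ = 7817 kg/m³
  polycarbonate: M = 6.47×10⁻³
  soda-lime glass: M = 2.51×10⁻³
  low-carbon steel: M = 2.05×10⁻³
  tungsten: M = 1.41×10⁻³
Polycarbonate has the largest M.

polycarbonate, M = 6.47×10⁻³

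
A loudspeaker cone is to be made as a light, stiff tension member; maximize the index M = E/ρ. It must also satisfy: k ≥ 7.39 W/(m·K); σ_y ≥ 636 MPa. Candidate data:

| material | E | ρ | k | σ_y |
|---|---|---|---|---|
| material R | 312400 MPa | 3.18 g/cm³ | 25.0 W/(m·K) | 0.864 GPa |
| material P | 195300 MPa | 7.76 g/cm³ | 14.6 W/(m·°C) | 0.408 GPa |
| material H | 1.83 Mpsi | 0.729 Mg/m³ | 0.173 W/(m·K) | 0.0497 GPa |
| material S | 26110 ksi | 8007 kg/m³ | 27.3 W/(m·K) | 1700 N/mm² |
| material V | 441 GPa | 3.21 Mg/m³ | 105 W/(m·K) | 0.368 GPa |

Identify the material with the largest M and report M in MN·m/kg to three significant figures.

Screen on constraints: k ≥ 7.39 W/(m·K); σ_y ≥ 636 MPa. Survivors: material R, material S.
Normalizing units and computing the index:
  material R: E = 312.4 GPa, ρ = 3180 kg/m³
  material S: E = 180.0 GPa, ρ = 8007 kg/m³
  material R: M = 98.2 MN·m/kg
  material S: M = 22.5 MN·m/kg
Material R has the largest M.

material R, M = 98.2 MN·m/kg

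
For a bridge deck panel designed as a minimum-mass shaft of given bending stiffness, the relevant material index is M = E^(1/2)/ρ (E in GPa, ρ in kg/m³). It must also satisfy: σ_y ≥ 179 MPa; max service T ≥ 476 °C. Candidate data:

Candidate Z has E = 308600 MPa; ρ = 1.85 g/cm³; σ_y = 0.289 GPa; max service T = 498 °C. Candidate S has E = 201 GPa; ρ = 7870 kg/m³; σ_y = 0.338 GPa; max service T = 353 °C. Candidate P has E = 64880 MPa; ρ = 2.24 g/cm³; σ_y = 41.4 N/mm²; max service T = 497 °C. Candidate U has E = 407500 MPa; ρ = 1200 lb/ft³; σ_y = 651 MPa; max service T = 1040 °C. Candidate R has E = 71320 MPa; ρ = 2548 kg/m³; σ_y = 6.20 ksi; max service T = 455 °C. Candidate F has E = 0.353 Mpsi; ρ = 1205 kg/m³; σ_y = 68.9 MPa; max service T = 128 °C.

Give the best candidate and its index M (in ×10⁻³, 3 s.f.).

Screen on constraints: σ_y ≥ 179 MPa; max service T ≥ 476 °C. Survivors: candidate Z, candidate U.
Convert each candidate to consistent units, then evaluate M:
  candidate Z: E = 308.6 GPa, ρ = 1850 kg/m³
  candidate U: E = 407.5 GPa, ρ = 19220 kg/m³
  candidate Z: M = 9.50×10⁻³
  candidate U: M = 1.05×10⁻³
Candidate Z ranks first.

candidate Z, M = 9.50×10⁻³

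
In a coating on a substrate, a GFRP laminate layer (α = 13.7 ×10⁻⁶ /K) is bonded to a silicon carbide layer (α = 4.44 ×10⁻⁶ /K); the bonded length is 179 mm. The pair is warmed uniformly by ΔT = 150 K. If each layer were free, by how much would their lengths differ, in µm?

Δα = |13.7 − 4.44|×10⁻⁶/K = 9.26×10⁻⁶/K.
ΔL_mismatch = Δα·L·ΔT = 9.26×10⁻⁶ × 179.0 mm × 150.0 K = 249 µm.

249 µm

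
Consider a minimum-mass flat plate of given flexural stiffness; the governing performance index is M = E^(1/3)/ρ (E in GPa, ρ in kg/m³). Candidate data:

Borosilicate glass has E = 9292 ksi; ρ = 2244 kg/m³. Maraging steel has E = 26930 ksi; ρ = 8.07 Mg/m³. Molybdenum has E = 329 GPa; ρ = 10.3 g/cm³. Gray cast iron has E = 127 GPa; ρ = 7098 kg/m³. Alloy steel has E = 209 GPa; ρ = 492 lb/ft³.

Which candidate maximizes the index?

In SI units:
  borosilicate glass: E = 64.07 GPa, ρ = 2244 kg/m³
  maraging steel: E = 185.7 GPa, ρ = 8070 kg/m³
  molybdenum: E = 329.0 GPa, ρ = 10300 kg/m³
  gray cast iron: E = 127.0 GPa, ρ = 7098 kg/m³
  alloy steel: E = 209.0 GPa, ρ = 7881 kg/m³
  borosilicate glass: M = 1.78×10⁻³
  alloy steel: M = 0.753×10⁻³
  gray cast iron: M = 0.708×10⁻³
  maraging steel: M = 0.707×10⁻³
  molybdenum: M = 0.670×10⁻³
Highest index: borosilicate glass.

borosilicate glass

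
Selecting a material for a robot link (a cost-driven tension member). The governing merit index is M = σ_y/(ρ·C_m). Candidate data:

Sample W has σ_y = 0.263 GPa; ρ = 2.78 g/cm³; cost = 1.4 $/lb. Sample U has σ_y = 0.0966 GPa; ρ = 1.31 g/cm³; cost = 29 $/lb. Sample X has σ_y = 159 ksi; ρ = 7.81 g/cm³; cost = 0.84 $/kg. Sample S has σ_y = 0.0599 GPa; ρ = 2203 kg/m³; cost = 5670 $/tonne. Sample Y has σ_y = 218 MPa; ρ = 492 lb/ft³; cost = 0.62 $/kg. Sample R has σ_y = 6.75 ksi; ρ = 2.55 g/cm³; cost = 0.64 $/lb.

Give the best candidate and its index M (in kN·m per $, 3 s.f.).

After converting to SI:
  sample W: σ_y = 263.0 MPa, ρ = 2780 kg/m³, cost = 3.086 $/kg
  sample U: σ_y = 96.60 MPa, ρ = 1310 kg/m³, cost = 63.93 $/kg
  sample X: σ_y = 1096 MPa, ρ = 7810 kg/m³, cost = 0.8400 $/kg
  sample S: σ_y = 59.90 MPa, ρ = 2203 kg/m³, cost = 5.670 $/kg
  sample Y: σ_y = 218.0 MPa, ρ = 7881 kg/m³, cost = 0.6200 $/kg
  sample R: σ_y = 46.54 MPa, ρ = 2550 kg/m³, cost = 1.411 $/kg
  sample X: M = 167 kN·m per $
  sample Y: M = 44.6 kN·m per $
  sample W: M = 30.7 kN·m per $
  sample R: M = 12.9 kN·m per $
  sample S: M = 4.80 kN·m per $
  sample U: M = 1.15 kN·m per $
The maximum is for sample X.

sample X, M = 167 kN·m per $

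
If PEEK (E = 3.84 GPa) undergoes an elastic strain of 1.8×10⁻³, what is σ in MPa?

6.91 MPa

σ = E·ε = 3840 MPa × 1.8×10⁻³ = 6.91 MPa.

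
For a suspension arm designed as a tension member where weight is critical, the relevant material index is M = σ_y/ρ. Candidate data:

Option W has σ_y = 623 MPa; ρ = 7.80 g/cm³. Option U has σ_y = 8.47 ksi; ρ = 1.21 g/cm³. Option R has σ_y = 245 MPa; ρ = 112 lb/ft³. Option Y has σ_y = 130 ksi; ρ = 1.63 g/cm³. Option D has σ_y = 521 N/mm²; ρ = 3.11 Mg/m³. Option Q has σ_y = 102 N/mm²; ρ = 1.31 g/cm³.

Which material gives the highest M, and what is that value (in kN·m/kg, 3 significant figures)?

option Y, M = 550 kN·m/kg

Normalizing units and computing the index:
  option W: σ_y = 623.0 MPa, ρ = 7800 kg/m³
  option U: σ_y = 58.40 MPa, ρ = 1210 kg/m³
  option R: σ_y = 245.0 MPa, ρ = 1794 kg/m³
  option Y: σ_y = 896.3 MPa, ρ = 1630 kg/m³
  option D: σ_y = 521.0 MPa, ρ = 3110 kg/m³
  option Q: σ_y = 102.0 MPa, ρ = 1310 kg/m³
  option Y: M = 550 kN·m/kg
  option D: M = 168 kN·m/kg
  option R: M = 137 kN·m/kg
  option W: M = 79.9 kN·m/kg
  option Q: M = 77.9 kN·m/kg
  option U: M = 48.3 kN·m/kg
Option Y has the largest M.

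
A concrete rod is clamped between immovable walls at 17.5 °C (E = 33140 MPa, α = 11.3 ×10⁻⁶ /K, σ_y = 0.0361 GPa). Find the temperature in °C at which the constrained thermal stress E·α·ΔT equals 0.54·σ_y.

69.6 °C

E = 33140 MPa = 33.14 GPa.
σ_y = 0.0361 GPa = 36.10 MPa.
E·α·ΔT = 19.49 MPa ⇒ ΔT = 19.49 / (33.14×10³ × 11.3×10⁻⁶) = 52.06 K.
T = 17.5 + 52.06 = 69.56 °C.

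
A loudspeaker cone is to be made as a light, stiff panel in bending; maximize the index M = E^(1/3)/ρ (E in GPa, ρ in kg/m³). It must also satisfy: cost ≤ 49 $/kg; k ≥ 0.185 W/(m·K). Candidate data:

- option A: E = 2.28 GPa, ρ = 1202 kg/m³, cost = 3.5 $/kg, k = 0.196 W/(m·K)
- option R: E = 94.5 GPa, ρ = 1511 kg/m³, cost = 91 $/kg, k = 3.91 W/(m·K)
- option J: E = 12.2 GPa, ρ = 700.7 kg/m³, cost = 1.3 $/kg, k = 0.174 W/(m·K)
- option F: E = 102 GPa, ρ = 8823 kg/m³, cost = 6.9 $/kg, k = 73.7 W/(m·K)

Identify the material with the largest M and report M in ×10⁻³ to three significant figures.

Screen on constraints: cost ≤ 49 $/kg; k ≥ 0.185 W/(m·K). Survivors: option A, option F.
Computing M directly (units already consistent):
  option A: M = 1.09×10⁻³
  option F: M = 0.530×10⁻³
Option A has the largest M.

option A, M = 1.09×10⁻³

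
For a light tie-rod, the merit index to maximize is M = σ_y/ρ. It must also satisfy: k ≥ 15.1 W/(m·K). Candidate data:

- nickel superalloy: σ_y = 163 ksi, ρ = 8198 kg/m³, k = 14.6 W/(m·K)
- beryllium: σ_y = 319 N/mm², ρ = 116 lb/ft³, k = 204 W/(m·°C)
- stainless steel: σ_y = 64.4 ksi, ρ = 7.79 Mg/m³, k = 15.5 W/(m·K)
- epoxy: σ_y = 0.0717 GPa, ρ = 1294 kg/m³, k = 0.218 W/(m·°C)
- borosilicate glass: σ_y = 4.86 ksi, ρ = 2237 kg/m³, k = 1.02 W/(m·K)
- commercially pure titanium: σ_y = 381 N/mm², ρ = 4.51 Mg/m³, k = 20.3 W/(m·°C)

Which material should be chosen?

beryllium

Screen on constraints: k ≥ 15.1 W/(m·K). Survivors: beryllium, stainless steel, commercially pure titanium.
Putting every candidate on a common basis:
  beryllium: σ_y = 319.0 MPa, ρ = 1858 kg/m³
  stainless steel: σ_y = 444.0 MPa, ρ = 7790 kg/m³
  commercially pure titanium: σ_y = 381.0 MPa, ρ = 4510 kg/m³
  beryllium: M = 172 kN·m/kg
  commercially pure titanium: M = 84.5 kN·m/kg
  stainless steel: M = 57.0 kN·m/kg
The maximum is for beryllium.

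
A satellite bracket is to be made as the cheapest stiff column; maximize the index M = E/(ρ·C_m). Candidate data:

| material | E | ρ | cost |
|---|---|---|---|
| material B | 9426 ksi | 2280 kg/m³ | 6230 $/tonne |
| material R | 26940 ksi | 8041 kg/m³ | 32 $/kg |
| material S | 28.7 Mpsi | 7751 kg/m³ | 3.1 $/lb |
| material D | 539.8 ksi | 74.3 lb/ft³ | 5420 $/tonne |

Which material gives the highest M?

material B

Normalizing units and computing the index:
  material B: E = 64.99 GPa, ρ = 2280 kg/m³, cost = 6.230 $/kg
  material R: E = 185.7 GPa, ρ = 8041 kg/m³, cost = 32.00 $/kg
  material S: E = 197.9 GPa, ρ = 7751 kg/m³, cost = 6.834 $/kg
  material D: E = 3.722 GPa, ρ = 1190 kg/m³, cost = 5.420 $/kg
  material B: M = 4.58 MN·m per $
  material S: M = 3.74 MN·m per $
  material R: M = 0.722 MN·m per $
  material D: M = 0.577 MN·m per $
Material B ranks first.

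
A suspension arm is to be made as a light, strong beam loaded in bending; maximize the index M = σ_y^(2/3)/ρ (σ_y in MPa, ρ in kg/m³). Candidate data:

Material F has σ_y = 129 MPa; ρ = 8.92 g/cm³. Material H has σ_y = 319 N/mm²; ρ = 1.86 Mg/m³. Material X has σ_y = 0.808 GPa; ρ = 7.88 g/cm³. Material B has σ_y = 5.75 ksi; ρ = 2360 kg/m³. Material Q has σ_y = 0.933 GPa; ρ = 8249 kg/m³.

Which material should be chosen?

Convert each candidate to consistent units, then evaluate M:
  material F: σ_y = 129.0 MPa, ρ = 8920 kg/m³
  material H: σ_y = 319.0 MPa, ρ = 1860 kg/m³
  material X: σ_y = 808.0 MPa, ρ = 7880 kg/m³
  material B: σ_y = 39.64 MPa, ρ = 2360 kg/m³
  material Q: σ_y = 933.0 MPa, ρ = 8249 kg/m³
  material H: M = 25.1×10⁻³
  material Q: M = 11.6×10⁻³
  material X: M = 11.0×10⁻³
  material B: M = 4.93×10⁻³
  material F: M = 2.86×10⁻³
Material H has the largest M.

material H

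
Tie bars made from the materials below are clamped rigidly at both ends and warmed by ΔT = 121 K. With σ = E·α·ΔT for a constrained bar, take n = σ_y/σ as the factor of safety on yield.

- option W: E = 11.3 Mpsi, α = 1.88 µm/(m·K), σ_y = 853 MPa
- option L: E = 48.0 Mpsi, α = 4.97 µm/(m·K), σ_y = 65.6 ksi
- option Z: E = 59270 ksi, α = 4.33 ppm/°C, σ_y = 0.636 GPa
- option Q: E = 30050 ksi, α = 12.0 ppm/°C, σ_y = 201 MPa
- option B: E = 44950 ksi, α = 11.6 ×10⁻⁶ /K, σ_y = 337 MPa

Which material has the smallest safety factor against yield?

Per material, after unit conversion:
  option W: E = 77.91, α = 1.88, σ_y = 853.0 → σ = 17.7 MPa, n = 48.1
  option L: E = 330.9, α = 4.97, σ_y = 452.3 → σ = 199 MPa, n = 2.27
  option Z: E = 408.7, α = 4.33, σ_y = 636.0 → σ = 214 MPa, n = 2.97
  option Q: E = 207.2, α = 12.0, σ_y = 201.0 → σ = 301 MPa, n = 0.668
  option B: E = 309.9, α = 11.6, σ_y = 337.0 → σ = 435 MPa, n = 0.775
Smallest n: option Q with n = 0.668.

option Q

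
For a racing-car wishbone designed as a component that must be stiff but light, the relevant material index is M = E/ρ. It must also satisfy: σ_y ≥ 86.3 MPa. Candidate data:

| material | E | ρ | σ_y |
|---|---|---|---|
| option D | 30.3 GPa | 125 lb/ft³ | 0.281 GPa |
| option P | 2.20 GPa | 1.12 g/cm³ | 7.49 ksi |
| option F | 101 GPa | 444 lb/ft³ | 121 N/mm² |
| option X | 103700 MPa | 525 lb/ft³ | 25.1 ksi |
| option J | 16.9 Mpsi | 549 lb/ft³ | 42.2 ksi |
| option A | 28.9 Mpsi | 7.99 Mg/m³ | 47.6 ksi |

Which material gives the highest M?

option A

Screen on constraints: σ_y ≥ 86.3 MPa. Survivors: option D, option F, option X, option J, option A.
Normalizing units and computing the index:
  option D: E = 30.30 GPa, ρ = 2002 kg/m³
  option F: E = 101.0 GPa, ρ = 7112 kg/m³
  option X: E = 103.7 GPa, ρ = 8410 kg/m³
  option J: E = 116.5 GPa, ρ = 8794 kg/m³
  option A: E = 199.3 GPa, ρ = 7990 kg/m³
  option A: M = 24.9 MN·m/kg
  option D: M = 15.1 MN·m/kg
  option F: M = 14.2 MN·m/kg
  option J: M = 13.2 MN·m/kg
  option X: M = 12.3 MN·m/kg
Highest index: option A.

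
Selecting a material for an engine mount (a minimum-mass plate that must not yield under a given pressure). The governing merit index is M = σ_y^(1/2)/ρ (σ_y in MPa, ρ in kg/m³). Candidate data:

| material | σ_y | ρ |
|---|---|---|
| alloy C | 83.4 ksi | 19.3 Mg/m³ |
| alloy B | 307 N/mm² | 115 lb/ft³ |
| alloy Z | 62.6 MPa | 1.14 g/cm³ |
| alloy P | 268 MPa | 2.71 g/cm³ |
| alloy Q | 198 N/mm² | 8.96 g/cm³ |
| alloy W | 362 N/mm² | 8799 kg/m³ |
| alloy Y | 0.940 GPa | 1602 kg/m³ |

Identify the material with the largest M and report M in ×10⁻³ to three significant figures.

Putting every candidate on a common basis:
  alloy C: σ_y = 575.0 MPa, ρ = 19300 kg/m³
  alloy B: σ_y = 307.0 MPa, ρ = 1842 kg/m³
  alloy Z: σ_y = 62.60 MPa, ρ = 1140 kg/m³
  alloy P: σ_y = 268.0 MPa, ρ = 2710 kg/m³
  alloy Q: σ_y = 198.0 MPa, ρ = 8960 kg/m³
  alloy W: σ_y = 362.0 MPa, ρ = 8799 kg/m³
  alloy Y: σ_y = 940.0 MPa, ρ = 1602 kg/m³
  alloy Y: M = 19.1×10⁻³
  alloy B: M = 9.51×10⁻³
  alloy Z: M = 6.94×10⁻³
  alloy P: M = 6.04×10⁻³
  alloy W: M = 2.16×10⁻³
  alloy Q: M = 1.57×10⁻³
  alloy C: M = 1.24×10⁻³
Alloy Y has the largest M.

alloy Y, M = 19.1×10⁻³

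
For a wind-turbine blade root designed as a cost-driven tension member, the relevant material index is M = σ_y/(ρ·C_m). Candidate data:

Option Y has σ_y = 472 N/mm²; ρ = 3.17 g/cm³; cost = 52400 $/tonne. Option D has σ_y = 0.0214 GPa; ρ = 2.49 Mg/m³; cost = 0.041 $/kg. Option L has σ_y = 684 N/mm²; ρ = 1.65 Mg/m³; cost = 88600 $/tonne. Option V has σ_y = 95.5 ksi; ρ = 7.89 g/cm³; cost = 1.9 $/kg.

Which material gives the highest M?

Normalizing units and computing the index:
  option Y: σ_y = 472.0 MPa, ρ = 3170 kg/m³, cost = 52.40 $/kg
  option D: σ_y = 21.40 MPa, ρ = 2490 kg/m³, cost = 0.04100 $/kg
  option L: σ_y = 684.0 MPa, ρ = 1650 kg/m³, cost = 88.60 $/kg
  option V: σ_y = 658.4 MPa, ρ = 7890 kg/m³, cost = 1.900 $/kg
  option D: M = 210 kN·m per $
  option V: M = 43.9 kN·m per $
  option L: M = 4.68 kN·m per $
  option Y: M = 2.84 kN·m per $
The maximum is for option D.

option D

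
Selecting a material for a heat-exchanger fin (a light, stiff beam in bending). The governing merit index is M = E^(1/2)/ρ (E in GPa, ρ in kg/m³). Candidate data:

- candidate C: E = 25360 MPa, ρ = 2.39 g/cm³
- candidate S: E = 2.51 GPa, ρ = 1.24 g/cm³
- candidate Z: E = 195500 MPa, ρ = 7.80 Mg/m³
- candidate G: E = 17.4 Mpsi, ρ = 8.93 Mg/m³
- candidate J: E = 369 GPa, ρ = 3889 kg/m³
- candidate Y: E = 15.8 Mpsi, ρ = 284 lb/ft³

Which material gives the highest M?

candidate J

Normalizing units and computing the index:
  candidate C: E = 25.36 GPa, ρ = 2390 kg/m³
  candidate S: E = 2.510 GPa, ρ = 1240 kg/m³
  candidate Z: E = 195.5 GPa, ρ = 7800 kg/m³
  candidate G: E = 120.0 GPa, ρ = 8930 kg/m³
  candidate J: E = 369.0 GPa, ρ = 3889 kg/m³
  candidate Y: E = 108.9 GPa, ρ = 4549 kg/m³
  candidate J: M = 4.94×10⁻³
  candidate Y: M = 2.29×10⁻³
  candidate C: M = 2.11×10⁻³
  candidate Z: M = 1.79×10⁻³
  candidate S: M = 1.28×10⁻³
  candidate G: M = 1.23×10⁻³
The maximum is for candidate J.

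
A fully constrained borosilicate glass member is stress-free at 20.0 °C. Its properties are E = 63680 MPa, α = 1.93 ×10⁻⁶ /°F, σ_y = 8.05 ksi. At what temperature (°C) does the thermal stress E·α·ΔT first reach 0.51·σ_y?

E = 63680 MPa = 63.68 GPa.
α = 1.93×10⁻⁶/°F × 9/5 = 3.47×10⁻⁶/K.
σ_y = 8.05 ksi = 55.50 MPa.
E·α·ΔT = 28.31 MPa ⇒ ΔT = 28.31 / (63.68×10³ × 3.47×10⁻⁶) = 128.0 K.
T = 20.0 + 128.0 = 148.0 °C.

148 °C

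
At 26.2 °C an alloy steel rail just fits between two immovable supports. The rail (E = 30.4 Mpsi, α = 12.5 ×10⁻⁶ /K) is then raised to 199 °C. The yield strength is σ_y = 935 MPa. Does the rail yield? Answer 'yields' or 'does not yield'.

E = 30.4 Mpsi = 209.6 GPa.
ΔT = 172.8 K. Constrained thermal stress σ = E·α·ΔT = 209.6×10³ MPa × 12.5×10⁻⁶ × 172.8 = 453 MPa (compressive).
Compare to σ_y = 935 MPa: σ < σ_y, so it does not yield.

does not yield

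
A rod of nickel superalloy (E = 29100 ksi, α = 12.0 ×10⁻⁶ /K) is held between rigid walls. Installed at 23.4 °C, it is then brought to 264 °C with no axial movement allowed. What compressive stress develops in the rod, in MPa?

579 MPa

E = 29100 ksi = 200.6 GPa.
ΔT = 240.6 K. Constrained thermal stress σ = E·α·ΔT = 200.6×10³ MPa × 12.0×10⁻⁶ × 240.6 = 579 MPa (compressive).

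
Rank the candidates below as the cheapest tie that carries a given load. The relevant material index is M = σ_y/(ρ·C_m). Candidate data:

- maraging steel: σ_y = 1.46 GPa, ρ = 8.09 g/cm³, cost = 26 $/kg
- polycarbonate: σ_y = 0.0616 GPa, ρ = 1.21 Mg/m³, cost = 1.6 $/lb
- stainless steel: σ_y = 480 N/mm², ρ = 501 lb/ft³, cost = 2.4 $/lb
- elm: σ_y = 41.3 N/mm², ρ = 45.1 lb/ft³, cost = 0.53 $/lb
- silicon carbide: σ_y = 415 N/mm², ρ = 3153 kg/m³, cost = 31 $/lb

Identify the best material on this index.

Convert each candidate to consistent units, then evaluate M:
  maraging steel: σ_y = 1460 MPa, ρ = 8090 kg/m³, cost = 26.00 $/kg
  polycarbonate: σ_y = 61.60 MPa, ρ = 1210 kg/m³, cost = 3.527 $/kg
  stainless steel: σ_y = 480.0 MPa, ρ = 8025 kg/m³, cost = 5.291 $/kg
  elm: σ_y = 41.30 MPa, ρ = 722.4 kg/m³, cost = 1.168 $/kg
  silicon carbide: σ_y = 415.0 MPa, ρ = 3153 kg/m³, cost = 68.34 $/kg
  elm: M = 48.9 kN·m per $
  polycarbonate: M = 14.4 kN·m per $
  stainless steel: M = 11.3 kN·m per $
  maraging steel: M = 6.94 kN·m per $
  silicon carbide: M = 1.93 kN·m per $
Elm ranks first.

elm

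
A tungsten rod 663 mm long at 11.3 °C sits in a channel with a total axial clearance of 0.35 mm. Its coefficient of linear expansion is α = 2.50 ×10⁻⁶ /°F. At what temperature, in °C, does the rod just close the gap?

129 °C

α = 2.50×10⁻⁶/°F × 9/5 = 4.50×10⁻⁶/K.
α·L₀·ΔT = 0.35 mm ⇒ ΔT = 0.35 / (4.50×10⁻⁶ × 663.0) = 117.3 K.
T = 11.3 + 117.3 = 128.6 °C.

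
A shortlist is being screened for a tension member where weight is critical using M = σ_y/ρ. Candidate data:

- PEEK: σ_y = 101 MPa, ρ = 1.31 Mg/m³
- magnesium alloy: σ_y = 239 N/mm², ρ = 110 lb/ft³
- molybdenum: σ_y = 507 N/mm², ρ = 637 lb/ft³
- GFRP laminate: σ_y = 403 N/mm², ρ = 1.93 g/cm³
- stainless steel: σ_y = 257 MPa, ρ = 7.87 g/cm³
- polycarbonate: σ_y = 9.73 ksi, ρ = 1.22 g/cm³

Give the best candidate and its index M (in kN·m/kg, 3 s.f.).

GFRP laminate, M = 209 kN·m/kg

In SI units:
  PEEK: σ_y = 101.0 MPa, ρ = 1310 kg/m³
  magnesium alloy: σ_y = 239.0 MPa, ρ = 1762 kg/m³
  molybdenum: σ_y = 507.0 MPa, ρ = 10200 kg/m³
  GFRP laminate: σ_y = 403.0 MPa, ρ = 1930 kg/m³
  stainless steel: σ_y = 257.0 MPa, ρ = 7870 kg/m³
  polycarbonate: σ_y = 67.09 MPa, ρ = 1220 kg/m³
  GFRP laminate: M = 209 kN·m/kg
  magnesium alloy: M = 136 kN·m/kg
  PEEK: M = 77.1 kN·m/kg
  polycarbonate: M = 55.0 kN·m/kg
  molybdenum: M = 49.7 kN·m/kg
  stainless steel: M = 32.7 kN·m/kg
GFRP laminate ranks first.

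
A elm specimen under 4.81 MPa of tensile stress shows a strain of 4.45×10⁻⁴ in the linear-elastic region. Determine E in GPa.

E = σ/ε = 4.81 MPa / 4.45×10⁻⁴ = 10810 MPa = 10.8 GPa.

10.8 GPa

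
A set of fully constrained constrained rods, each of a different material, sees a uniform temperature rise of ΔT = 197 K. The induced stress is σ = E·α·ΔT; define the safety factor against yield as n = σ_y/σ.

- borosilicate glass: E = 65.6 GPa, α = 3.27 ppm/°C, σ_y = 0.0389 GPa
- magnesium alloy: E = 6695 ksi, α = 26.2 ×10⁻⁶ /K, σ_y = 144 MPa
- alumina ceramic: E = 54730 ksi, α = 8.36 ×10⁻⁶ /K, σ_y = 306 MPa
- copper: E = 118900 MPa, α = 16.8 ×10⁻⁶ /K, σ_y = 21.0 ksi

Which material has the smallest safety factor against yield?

copper

Per material, after unit conversion:
  borosilicate glass: E = 65.60, α = 3.27, σ_y = 38.90 → σ = 42.3 MPa, n = 0.921
  magnesium alloy: E = 46.16, α = 26.2, σ_y = 144.0 → σ = 238 MPa, n = 0.604
  alumina ceramic: E = 377.4, α = 8.36, σ_y = 306.0 → σ = 621 MPa, n = 0.492
  copper: E = 118.9, α = 16.8, σ_y = 144.8 → σ = 394 MPa, n = 0.368
The minimum is copper at n = 0.368.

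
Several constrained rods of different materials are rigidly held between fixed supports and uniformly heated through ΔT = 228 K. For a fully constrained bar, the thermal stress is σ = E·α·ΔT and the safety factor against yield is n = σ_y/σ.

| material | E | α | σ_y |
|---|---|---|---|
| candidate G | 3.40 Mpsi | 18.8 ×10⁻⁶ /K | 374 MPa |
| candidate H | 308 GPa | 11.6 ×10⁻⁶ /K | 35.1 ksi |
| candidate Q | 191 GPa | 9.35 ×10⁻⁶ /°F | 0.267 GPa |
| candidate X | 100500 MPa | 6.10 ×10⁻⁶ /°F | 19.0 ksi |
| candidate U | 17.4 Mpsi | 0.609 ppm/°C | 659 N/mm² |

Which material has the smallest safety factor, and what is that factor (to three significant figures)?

candidate H, n = 0.297

Per material, after unit conversion:
  candidate G: E = 23.44, α = 18.8, σ_y = 374.0 → σ = 100 MPa, n = 3.72
  candidate H: E = 308.0, α = 11.6, σ_y = 242.0 → σ = 815 MPa, n = 0.297
  candidate Q: E = 191.0, α = 16.8, σ_y = 267.0 → σ = 733 MPa, n = 0.364
  candidate X: E = 100.5, α = 11.0, σ_y = 131.0 → σ = 252 MPa, n = 0.521
  candidate U: E = 120.0, α = 0.609, σ_y = 659.0 → σ = 16.7 MPa, n = 39.6
The minimum is candidate H at n = 0.297.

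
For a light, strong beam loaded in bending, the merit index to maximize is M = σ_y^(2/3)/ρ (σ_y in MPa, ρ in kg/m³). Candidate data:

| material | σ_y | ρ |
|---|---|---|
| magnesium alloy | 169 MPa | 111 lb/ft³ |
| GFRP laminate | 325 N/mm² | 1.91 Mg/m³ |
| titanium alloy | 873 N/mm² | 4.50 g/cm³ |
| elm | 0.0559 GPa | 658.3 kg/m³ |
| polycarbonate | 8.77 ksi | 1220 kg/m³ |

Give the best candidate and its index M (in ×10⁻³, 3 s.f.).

GFRP laminate, M = 24.7×10⁻³

Putting every candidate on a common basis:
  magnesium alloy: σ_y = 169.0 MPa, ρ = 1778 kg/m³
  GFRP laminate: σ_y = 325.0 MPa, ρ = 1910 kg/m³
  titanium alloy: σ_y = 873.0 MPa, ρ = 4500 kg/m³
  elm: σ_y = 55.90 MPa, ρ = 658.3 kg/m³
  polycarbonate: σ_y = 60.47 MPa, ρ = 1220 kg/m³
  GFRP laminate: M = 24.7×10⁻³
  elm: M = 22.2×10⁻³
  titanium alloy: M = 20.3×10⁻³
  magnesium alloy: M = 17.2×10⁻³
  polycarbonate: M = 12.6×10⁻³
The maximum is for GFRP laminate.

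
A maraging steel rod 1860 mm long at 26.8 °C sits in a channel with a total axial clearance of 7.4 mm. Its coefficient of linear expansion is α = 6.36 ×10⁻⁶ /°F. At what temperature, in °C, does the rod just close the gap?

374 °C

α = 6.36×10⁻⁶/°F × 9/5 = 11.4×10⁻⁶/K.
α·L₀·ΔT = 7.4 mm ⇒ ΔT = 7.4 / (11.4×10⁻⁶ × 1860.0) = 347.5 K.
T = 26.8 + 347.5 = 374.3 °C.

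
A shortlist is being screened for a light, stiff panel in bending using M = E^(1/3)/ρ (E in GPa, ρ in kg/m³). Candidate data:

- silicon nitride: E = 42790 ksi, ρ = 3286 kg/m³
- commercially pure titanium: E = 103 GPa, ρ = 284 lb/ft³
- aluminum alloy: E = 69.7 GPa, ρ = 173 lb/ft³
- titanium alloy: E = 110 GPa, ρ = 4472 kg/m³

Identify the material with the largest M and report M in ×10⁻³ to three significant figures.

silicon nitride, M = 2.03×10⁻³

After converting to SI:
  silicon nitride: E = 295.0 GPa, ρ = 3286 kg/m³
  commercially pure titanium: E = 103.0 GPa, ρ = 4549 kg/m³
  aluminum alloy: E = 69.70 GPa, ρ = 2771 kg/m³
  titanium alloy: E = 110.0 GPa, ρ = 4472 kg/m³
  silicon nitride: M = 2.03×10⁻³
  aluminum alloy: M = 1.49×10⁻³
  titanium alloy: M = 1.07×10⁻³
  commercially pure titanium: M = 1.03×10⁻³
Silicon nitride has the largest M.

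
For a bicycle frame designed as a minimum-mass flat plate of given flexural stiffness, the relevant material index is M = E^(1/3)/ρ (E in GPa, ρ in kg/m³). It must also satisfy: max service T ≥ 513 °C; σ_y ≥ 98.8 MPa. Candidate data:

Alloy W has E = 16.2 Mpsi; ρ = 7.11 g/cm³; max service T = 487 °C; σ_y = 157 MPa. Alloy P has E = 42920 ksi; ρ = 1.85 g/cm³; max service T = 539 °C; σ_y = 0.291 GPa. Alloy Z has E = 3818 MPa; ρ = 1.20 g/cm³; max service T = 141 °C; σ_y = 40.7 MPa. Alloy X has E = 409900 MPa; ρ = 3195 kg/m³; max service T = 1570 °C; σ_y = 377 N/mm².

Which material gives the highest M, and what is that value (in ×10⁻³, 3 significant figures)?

alloy P, M = 3.60×10⁻³

Screen on constraints: max service T ≥ 513 °C; σ_y ≥ 98.8 MPa. Survivors: alloy P, alloy X.
In SI units:
  alloy P: E = 295.9 GPa, ρ = 1850 kg/m³
  alloy X: E = 409.9 GPa, ρ = 3195 kg/m³
  alloy P: M = 3.60×10⁻³
  alloy X: M = 2.32×10⁻³
Alloy P ranks first.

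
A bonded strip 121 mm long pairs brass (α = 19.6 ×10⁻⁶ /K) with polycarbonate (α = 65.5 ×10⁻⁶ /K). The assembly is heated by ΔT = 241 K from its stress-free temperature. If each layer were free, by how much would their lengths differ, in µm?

1340 µm

Δα = |19.6 − 65.5|×10⁻⁶/K = 45.9×10⁻⁶/K.
ΔL_mismatch = Δα·L·ΔT = 45.9×10⁻⁶ × 121.0 mm × 241.0 K = 1340 µm.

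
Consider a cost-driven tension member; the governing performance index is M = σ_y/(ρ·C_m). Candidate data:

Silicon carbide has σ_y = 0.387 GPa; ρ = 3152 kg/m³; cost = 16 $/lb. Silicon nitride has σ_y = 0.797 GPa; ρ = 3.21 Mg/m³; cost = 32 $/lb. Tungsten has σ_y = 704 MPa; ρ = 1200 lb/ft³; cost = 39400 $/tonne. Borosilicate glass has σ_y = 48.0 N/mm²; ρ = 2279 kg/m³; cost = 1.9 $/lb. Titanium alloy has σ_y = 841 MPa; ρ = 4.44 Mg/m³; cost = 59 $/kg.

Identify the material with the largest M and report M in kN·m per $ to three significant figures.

Putting every candidate on a common basis:
  silicon carbide: σ_y = 387.0 MPa, ρ = 3152 kg/m³, cost = 35.27 $/kg
  silicon nitride: σ_y = 797.0 MPa, ρ = 3210 kg/m³, cost = 70.55 $/kg
  tungsten: σ_y = 704.0 MPa, ρ = 19220 kg/m³, cost = 39.40 $/kg
  borosilicate glass: σ_y = 48.00 MPa, ρ = 2279 kg/m³, cost = 4.189 $/kg
  titanium alloy: σ_y = 841.0 MPa, ρ = 4440 kg/m³, cost = 59.00 $/kg
  borosilicate glass: M = 5.03 kN·m per $
  silicon nitride: M = 3.52 kN·m per $
  silicon carbide: M = 3.48 kN·m per $
  titanium alloy: M = 3.21 kN·m per $
  tungsten: M = 0.930 kN·m per $
Highest index: borosilicate glass.

borosilicate glass, M = 5.03 kN·m per $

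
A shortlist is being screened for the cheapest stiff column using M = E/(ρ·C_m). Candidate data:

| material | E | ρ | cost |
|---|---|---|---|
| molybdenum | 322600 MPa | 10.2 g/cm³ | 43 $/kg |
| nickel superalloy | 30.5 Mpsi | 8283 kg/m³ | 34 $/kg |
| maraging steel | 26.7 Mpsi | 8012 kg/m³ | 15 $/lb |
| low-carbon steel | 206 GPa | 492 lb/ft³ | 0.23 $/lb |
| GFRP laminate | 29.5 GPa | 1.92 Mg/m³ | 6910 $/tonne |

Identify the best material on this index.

low-carbon steel

Putting every candidate on a common basis:
  molybdenum: E = 322.6 GPa, ρ = 10200 kg/m³, cost = 43.00 $/kg
  nickel superalloy: E = 210.3 GPa, ρ = 8283 kg/m³, cost = 34.00 $/kg
  maraging steel: E = 184.1 GPa, ρ = 8012 kg/m³, cost = 33.07 $/kg
  low-carbon steel: E = 206.0 GPa, ρ = 7881 kg/m³, cost = 0.5071 $/kg
  GFRP laminate: E = 29.50 GPa, ρ = 1920 kg/m³, cost = 6.910 $/kg
  low-carbon steel: M = 51.5 MN·m per $
  GFRP laminate: M = 2.22 MN·m per $
  nickel superalloy: M = 0.747 MN·m per $
  molybdenum: M = 0.736 MN·m per $
  maraging steel: M = 0.695 MN·m per $
Low-carbon steel has the largest M.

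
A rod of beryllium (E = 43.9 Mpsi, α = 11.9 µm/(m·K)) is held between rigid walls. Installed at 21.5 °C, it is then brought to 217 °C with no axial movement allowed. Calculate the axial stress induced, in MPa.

704 MPa

E = 43.9 Mpsi = 302.7 GPa.
ΔT = 195.5 K. Constrained thermal stress σ = E·α·ΔT = 302.7×10³ MPa × 11.9×10⁻⁶ × 195.5 = 704 MPa (compressive).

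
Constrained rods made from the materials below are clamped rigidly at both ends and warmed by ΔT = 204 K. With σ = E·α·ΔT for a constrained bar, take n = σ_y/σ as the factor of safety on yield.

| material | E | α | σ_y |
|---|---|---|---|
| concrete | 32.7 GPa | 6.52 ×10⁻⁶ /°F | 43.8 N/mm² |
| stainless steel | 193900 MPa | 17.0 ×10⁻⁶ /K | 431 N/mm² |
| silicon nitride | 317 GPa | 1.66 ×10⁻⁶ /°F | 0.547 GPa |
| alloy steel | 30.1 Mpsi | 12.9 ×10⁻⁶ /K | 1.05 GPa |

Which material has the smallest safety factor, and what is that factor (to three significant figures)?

In consistent units (E in GPa, α in ×10⁻⁶/K, σ_y in MPa):
  concrete: E = 32.70, α = 11.7, σ_y = 43.80 → σ = 78.3 MPa, n = 0.559
  stainless steel: E = 193.9, α = 17.0, σ_y = 431.0 → σ = 672 MPa, n = 0.641
  silicon nitride: E = 317.0, α = 2.99, σ_y = 547.0 → σ = 193 MPa, n = 2.83
  alloy steel: E = 207.5, α = 12.9, σ_y = 1050 → σ = 546 MPa, n = 1.92
Smallest n: concrete with n = 0.559.

concrete, n = 0.559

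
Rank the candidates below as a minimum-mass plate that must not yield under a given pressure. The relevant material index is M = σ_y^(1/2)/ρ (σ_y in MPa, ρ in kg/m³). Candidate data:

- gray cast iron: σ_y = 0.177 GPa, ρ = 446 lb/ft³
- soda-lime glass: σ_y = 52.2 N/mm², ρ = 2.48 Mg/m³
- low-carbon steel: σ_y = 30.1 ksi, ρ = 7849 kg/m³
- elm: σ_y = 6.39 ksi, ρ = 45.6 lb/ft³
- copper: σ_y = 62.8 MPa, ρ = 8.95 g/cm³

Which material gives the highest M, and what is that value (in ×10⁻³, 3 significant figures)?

After converting to SI:
  gray cast iron: σ_y = 177.0 MPa, ρ = 7144 kg/m³
  soda-lime glass: σ_y = 52.20 MPa, ρ = 2480 kg/m³
  low-carbon steel: σ_y = 207.5 MPa, ρ = 7849 kg/m³
  elm: σ_y = 44.06 MPa, ρ = 730.4 kg/m³
  copper: σ_y = 62.80 MPa, ρ = 8950 kg/m³
  elm: M = 9.09×10⁻³
  soda-lime glass: M = 2.91×10⁻³
  gray cast iron: M = 1.86×10⁻³
  low-carbon steel: M = 1.84×10⁻³
  copper: M = 0.885×10⁻³
Elm ranks first.

elm, M = 9.09×10⁻³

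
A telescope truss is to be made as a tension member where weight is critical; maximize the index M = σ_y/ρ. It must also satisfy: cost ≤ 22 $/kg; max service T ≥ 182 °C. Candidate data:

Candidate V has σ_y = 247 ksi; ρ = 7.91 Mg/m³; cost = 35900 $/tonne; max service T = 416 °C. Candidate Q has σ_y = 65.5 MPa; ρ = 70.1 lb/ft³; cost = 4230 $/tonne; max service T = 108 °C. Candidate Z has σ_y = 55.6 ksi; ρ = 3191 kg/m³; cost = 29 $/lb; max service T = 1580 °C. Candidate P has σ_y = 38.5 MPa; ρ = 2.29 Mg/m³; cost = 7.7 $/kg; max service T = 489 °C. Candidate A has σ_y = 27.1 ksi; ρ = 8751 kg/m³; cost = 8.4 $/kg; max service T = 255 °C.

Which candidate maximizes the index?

Screen on constraints: cost ≤ 22 $/kg; max service T ≥ 182 °C. Survivors: candidate P, candidate A.
In SI units:
  candidate P: σ_y = 38.50 MPa, ρ = 2290 kg/m³
  candidate A: σ_y = 186.8 MPa, ρ = 8751 kg/m³
  candidate A: M = 21.4 kN·m/kg
  candidate P: M = 16.8 kN·m/kg
Candidate A has the largest M.

candidate A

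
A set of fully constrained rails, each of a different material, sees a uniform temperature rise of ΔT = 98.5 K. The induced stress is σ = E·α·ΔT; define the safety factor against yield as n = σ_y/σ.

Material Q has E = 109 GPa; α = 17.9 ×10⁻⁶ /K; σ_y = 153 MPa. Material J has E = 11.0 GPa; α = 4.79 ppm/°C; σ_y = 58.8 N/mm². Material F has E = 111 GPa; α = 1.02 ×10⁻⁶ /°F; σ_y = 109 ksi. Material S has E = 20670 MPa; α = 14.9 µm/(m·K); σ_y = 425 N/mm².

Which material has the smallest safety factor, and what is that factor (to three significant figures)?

material Q, n = 0.796

Converting E to GPa, α to ×10⁻⁶/K, σ_y to MPa, then σ and n for each:
  material Q: E = 109.0, α = 17.9, σ_y = 153.0 → σ = 192 MPa, n = 0.796
  material J: E = 11.00, α = 4.79, σ_y = 58.80 → σ = 5.19 MPa, n = 11.3
  material F: E = 111.0, α = 1.84, σ_y = 751.5 → σ = 20.1 MPa, n = 37.4
  material S: E = 20.67, α = 14.9, σ_y = 425.0 → σ = 30.3 MPa, n = 14.0
The minimum is material Q at n = 0.796.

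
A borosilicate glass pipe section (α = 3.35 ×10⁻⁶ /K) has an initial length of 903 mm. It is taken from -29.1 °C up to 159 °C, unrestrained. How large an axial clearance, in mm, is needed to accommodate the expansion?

0.569 mm

ΔT = 159 − (-29.1) = 188.1 K.
ΔL = α·L₀·ΔT = 3.35×10⁻⁶ × 903 mm × 188.1 K = 0.569 mm.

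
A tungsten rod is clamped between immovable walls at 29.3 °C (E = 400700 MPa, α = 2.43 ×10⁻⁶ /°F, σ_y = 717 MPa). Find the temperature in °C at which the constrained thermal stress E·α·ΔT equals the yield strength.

438 °C

E = 400700 MPa = 400.7 GPa.
α = 2.43×10⁻⁶/°F × 9/5 = 4.37×10⁻⁶/K.
E·α·ΔT = 717.0 MPa ⇒ ΔT = 717.0 / (400.7×10³ × 4.37×10⁻⁶) = 409.1 K.
T = 29.3 + 409.1 = 438.4 °C.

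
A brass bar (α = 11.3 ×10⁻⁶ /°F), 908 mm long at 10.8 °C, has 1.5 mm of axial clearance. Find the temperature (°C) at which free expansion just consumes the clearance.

α = 11.3×10⁻⁶/°F × 9/5 = 20.3×10⁻⁶/K.
α·L₀·ΔT = 1.5 mm ⇒ ΔT = 1.5 / (20.3×10⁻⁶ × 908.0) = 81.22 K.
T = 10.8 + 81.22 = 92.02 °C.

92.0 °C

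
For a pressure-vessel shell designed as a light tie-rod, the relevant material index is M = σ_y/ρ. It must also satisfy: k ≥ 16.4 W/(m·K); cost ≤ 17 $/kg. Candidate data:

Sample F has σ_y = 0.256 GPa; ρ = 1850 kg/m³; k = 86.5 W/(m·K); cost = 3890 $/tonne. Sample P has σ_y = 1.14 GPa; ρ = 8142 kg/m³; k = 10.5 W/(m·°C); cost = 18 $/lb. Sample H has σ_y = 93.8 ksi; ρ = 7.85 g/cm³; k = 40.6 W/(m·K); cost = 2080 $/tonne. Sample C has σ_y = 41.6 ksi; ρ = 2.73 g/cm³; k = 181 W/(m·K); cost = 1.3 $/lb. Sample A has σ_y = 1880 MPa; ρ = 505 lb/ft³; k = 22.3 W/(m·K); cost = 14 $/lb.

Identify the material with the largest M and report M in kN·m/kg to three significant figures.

Screen on constraints: k ≥ 16.4 W/(m·K); cost ≤ 17 $/kg. Survivors: sample F, sample H, sample C.
Convert each candidate to consistent units, then evaluate M:
  sample F: σ_y = 256.0 MPa, ρ = 1850 kg/m³
  sample H: σ_y = 646.7 MPa, ρ = 7850 kg/m³
  sample C: σ_y = 286.8 MPa, ρ = 2730 kg/m³
  sample F: M = 138 kN·m/kg
  sample C: M = 105 kN·m/kg
  sample H: M = 82.4 kN·m/kg
The maximum is for sample F.

sample F, M = 138 kN·m/kg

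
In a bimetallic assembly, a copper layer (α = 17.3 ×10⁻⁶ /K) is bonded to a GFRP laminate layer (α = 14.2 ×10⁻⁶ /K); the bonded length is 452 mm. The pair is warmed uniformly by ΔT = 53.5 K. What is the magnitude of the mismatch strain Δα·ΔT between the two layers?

1.66×10⁻⁴

Δα = |17.3 − 14.2|×10⁻⁶/K = 3.10×10⁻⁶/K.
Mismatch strain = Δα·ΔT = 3.10×10⁻⁶ × 53.5 = 1.66×10⁻⁴.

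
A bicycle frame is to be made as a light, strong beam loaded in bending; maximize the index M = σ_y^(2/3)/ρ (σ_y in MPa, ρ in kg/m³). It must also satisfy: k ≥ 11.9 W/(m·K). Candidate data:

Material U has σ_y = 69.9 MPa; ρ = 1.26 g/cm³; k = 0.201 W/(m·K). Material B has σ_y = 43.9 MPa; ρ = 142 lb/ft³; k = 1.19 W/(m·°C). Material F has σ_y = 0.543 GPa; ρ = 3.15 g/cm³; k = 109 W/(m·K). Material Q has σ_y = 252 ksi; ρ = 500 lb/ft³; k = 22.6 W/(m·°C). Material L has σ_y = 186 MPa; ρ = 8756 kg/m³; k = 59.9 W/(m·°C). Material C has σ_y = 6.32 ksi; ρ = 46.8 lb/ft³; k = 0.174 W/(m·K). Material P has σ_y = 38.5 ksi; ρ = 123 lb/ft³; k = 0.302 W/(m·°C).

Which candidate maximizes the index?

Screen on constraints: k ≥ 11.9 W/(m·K). Survivors: material F, material Q, material L.
After converting to SI:
  material F: σ_y = 543.0 MPa, ρ = 3150 kg/m³
  material Q: σ_y = 1737 MPa, ρ = 8009 kg/m³
  material L: σ_y = 186.0 MPa, ρ = 8756 kg/m³
  material F: M = 21.1×10⁻³
  material Q: M = 18.0×10⁻³
  material L: M = 3.72×10⁻³
Highest index: material F.

material F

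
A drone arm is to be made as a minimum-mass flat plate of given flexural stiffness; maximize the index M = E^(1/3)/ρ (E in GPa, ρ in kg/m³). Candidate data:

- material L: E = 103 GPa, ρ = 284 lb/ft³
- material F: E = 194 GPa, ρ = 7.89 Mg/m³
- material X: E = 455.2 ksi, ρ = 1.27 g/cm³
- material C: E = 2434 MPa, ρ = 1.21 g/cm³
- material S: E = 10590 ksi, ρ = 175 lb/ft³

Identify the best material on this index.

material S

Normalizing units and computing the index:
  material L: E = 103.0 GPa, ρ = 4549 kg/m³
  material F: E = 194.0 GPa, ρ = 7890 kg/m³
  material X: E = 3.138 GPa, ρ = 1270 kg/m³
  material C: E = 2.434 GPa, ρ = 1210 kg/m³
  material S: E = 73.02 GPa, ρ = 2803 kg/m³
  material S: M = 1.49×10⁻³
  material X: M = 1.15×10⁻³
  material C: M = 1.11×10⁻³
  material L: M = 1.03×10⁻³
  material F: M = 0.734×10⁻³
Highest index: material S.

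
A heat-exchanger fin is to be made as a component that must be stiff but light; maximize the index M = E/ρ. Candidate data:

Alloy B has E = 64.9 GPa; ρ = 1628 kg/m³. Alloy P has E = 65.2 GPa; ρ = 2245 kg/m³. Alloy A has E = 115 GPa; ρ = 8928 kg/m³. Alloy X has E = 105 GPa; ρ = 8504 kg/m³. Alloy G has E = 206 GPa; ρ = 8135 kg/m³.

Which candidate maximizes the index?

alloy B

Per-candidate index values:
  alloy B: M = 39.9 MN·m/kg
  alloy P: M = 29.0 MN·m/kg
  alloy G: M = 25.3 MN·m/kg
  alloy A: M = 12.9 MN·m/kg
  alloy X: M = 12.3 MN·m/kg
The maximum is for alloy B.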